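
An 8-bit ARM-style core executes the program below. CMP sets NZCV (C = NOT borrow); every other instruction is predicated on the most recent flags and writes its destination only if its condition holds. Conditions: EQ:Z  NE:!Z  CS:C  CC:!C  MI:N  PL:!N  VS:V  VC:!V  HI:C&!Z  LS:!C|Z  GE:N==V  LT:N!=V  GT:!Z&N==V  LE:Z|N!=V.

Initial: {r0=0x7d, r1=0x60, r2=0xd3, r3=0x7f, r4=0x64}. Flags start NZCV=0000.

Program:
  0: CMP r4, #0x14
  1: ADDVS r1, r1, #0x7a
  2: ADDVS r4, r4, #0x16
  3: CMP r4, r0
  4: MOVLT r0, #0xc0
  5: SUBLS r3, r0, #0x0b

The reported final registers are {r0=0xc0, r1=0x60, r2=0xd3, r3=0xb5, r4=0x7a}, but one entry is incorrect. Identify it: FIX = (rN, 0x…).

FIX = (r4, 0x64)

0: ✓ CMP  NZCV=0010
1: · ADDVS
2: · ADDVS
3: ✓ CMP  NZCV=1000
4: ✓ MOVLT  r0←0xc0
5: ✓ SUBLS  r3←0xb5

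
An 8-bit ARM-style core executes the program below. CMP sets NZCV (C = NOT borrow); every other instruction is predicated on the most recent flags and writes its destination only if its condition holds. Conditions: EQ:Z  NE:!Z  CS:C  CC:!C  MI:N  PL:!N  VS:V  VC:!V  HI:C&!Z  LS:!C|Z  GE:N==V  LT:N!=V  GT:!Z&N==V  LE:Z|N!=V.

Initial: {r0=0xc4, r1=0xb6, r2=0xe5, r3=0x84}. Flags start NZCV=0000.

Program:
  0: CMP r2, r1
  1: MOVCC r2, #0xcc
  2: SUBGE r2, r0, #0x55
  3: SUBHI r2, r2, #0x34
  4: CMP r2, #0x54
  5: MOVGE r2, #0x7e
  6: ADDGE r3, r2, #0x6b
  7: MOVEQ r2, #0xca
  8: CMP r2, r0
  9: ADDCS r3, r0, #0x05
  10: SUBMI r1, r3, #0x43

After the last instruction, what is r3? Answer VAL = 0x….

0: ✓ CMP  NZCV=0010
1: · MOVCC
2: ✓ SUBGE  r2←0x6f
3: ✓ SUBHI  r2←0x3b
4: ✓ CMP  NZCV=1000
5: · MOVGE
6: · ADDGE
7: · MOVEQ
8: ✓ CMP  NZCV=0000
9: · ADDCS
10: · SUBMI

VAL = 0x84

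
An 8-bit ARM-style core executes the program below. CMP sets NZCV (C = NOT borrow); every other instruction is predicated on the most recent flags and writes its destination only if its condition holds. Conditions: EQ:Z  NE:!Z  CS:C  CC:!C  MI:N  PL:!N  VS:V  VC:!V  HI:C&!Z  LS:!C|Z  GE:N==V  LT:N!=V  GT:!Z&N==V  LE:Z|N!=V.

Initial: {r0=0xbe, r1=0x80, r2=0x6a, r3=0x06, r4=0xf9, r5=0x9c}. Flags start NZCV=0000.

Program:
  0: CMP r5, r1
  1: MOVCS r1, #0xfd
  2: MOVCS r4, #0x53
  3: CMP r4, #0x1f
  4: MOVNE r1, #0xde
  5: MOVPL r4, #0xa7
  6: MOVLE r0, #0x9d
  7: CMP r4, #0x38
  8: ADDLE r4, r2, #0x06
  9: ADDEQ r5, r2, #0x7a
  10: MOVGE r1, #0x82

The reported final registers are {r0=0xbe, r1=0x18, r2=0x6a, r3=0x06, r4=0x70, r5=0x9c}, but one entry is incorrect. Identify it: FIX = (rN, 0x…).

[0] flags=0010 → (cmp)
[1] flags=0010 CS?T → r1=0xfd
[2] flags=0010 CS?T → r4=0x53
[3] flags=0010 → (cmp)
[4] flags=0010 NE?T → r1=0xde
[5] flags=0010 PL?T → r4=0xa7
[6] flags=0010 LE?F → skip
[7] flags=0011 → (cmp)
[8] flags=0011 LE?T → r4=0x70
[9] flags=0011 EQ?F → skip
[10] flags=0011 GE?F → skip

FIX = (r1, 0xde)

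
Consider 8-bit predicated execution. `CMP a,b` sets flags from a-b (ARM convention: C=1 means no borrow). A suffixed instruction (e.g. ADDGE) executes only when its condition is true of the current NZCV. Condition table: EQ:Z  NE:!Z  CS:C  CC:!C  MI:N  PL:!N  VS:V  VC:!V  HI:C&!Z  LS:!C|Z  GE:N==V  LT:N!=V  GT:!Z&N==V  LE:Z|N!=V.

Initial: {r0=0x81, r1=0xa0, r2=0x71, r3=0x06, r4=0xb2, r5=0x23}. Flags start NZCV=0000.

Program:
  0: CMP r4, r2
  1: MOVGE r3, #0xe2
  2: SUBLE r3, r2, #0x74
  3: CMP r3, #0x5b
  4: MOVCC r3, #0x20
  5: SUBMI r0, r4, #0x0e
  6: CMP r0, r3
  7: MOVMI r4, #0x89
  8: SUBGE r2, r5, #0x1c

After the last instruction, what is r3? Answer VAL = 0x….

VAL = 0xfd

[0] flags=0011 → (cmp)
[1] flags=0011 GE?F → skip
[2] flags=0011 LE?T → r3=0xfd
[3] flags=1010 → (cmp)
[4] flags=1010 CC?F → skip
[5] flags=1010 MI?T → r0=0xa4
[6] flags=1000 → (cmp)
[7] flags=1000 MI?T → r4=0x89
[8] flags=1000 GE?F → skip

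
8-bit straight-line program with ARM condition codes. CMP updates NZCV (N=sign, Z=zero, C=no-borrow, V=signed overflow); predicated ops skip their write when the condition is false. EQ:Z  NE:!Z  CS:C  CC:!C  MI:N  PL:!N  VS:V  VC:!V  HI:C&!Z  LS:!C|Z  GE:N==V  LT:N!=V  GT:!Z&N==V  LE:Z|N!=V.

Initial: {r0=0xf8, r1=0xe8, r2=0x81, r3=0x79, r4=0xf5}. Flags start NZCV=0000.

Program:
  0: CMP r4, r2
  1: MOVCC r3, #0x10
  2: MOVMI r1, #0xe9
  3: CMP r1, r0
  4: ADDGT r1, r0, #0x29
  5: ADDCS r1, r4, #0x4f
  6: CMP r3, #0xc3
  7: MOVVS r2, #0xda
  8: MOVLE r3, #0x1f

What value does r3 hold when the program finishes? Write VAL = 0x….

0: ✓ CMP  NZCV=0010
1: · MOVCC
2: · MOVMI
3: ✓ CMP  NZCV=1000
4: · ADDGT
5: · ADDCS
6: ✓ CMP  NZCV=1001
7: ✓ MOVVS  r2←0xda
8: · MOVLE

VAL = 0x79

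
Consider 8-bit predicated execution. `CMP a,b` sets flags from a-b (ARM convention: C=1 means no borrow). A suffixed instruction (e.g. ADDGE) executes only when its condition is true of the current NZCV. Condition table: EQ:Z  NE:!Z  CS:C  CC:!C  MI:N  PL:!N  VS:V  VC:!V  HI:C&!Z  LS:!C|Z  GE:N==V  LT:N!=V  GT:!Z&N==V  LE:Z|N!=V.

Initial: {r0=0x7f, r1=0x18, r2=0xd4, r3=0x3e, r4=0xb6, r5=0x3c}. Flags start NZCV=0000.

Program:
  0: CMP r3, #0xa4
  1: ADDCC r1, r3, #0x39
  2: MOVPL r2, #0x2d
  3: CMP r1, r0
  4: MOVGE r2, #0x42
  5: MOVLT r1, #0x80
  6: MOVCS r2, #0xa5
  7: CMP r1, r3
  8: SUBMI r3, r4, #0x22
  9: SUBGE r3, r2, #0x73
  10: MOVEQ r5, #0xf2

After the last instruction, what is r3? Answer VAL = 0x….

0: ✓ CMP  NZCV=1001
1: ✓ ADDCC  r1←0x77
2: · MOVPL
3: ✓ CMP  NZCV=1000
4: · MOVGE
5: ✓ MOVLT  r1←0x80
6: · MOVCS
7: ✓ CMP  NZCV=0011
8: · SUBMI
9: · SUBGE
10: · MOVEQ

VAL = 0x3e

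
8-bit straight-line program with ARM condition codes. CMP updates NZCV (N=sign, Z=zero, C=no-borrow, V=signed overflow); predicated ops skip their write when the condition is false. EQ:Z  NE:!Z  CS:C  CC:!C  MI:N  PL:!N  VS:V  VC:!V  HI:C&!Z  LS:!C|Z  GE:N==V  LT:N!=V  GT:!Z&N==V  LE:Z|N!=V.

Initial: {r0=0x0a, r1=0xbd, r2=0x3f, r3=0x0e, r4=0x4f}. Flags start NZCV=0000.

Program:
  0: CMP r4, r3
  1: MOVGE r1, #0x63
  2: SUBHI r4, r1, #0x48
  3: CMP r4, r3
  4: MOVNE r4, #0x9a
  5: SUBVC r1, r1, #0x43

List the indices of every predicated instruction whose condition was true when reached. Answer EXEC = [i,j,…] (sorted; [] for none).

[0] flags=0010 → (cmp)
[1] flags=0010 GE?T → r1=0x63
[2] flags=0010 HI?T → r4=0x1b
[3] flags=0010 → (cmp)
[4] flags=0010 NE?T → r4=0x9a
[5] flags=0010 VC?T → r1=0x20

EXEC = [1,2,4,5]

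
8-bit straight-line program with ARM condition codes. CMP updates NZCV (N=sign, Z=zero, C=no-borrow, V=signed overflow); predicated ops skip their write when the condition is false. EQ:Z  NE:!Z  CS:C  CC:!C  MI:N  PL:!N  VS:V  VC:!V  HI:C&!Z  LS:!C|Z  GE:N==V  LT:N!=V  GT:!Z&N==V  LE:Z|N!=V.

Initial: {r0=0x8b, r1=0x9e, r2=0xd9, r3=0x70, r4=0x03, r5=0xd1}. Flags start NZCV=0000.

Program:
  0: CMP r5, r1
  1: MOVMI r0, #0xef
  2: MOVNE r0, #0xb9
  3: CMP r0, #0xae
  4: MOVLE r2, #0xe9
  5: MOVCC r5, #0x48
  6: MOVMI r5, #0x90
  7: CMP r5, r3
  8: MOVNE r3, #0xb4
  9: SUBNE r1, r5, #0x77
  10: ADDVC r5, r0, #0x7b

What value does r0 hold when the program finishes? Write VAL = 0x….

0: ✓ CMP  NZCV=0010
1: · MOVMI
2: ✓ MOVNE  r0←0xb9
3: ✓ CMP  NZCV=0010
4: · MOVLE
5: · MOVCC
6: · MOVMI
7: ✓ CMP  NZCV=0011
8: ✓ MOVNE  r3←0xb4
9: ✓ SUBNE  r1←0x5a
10: · ADDVC

VAL = 0xb9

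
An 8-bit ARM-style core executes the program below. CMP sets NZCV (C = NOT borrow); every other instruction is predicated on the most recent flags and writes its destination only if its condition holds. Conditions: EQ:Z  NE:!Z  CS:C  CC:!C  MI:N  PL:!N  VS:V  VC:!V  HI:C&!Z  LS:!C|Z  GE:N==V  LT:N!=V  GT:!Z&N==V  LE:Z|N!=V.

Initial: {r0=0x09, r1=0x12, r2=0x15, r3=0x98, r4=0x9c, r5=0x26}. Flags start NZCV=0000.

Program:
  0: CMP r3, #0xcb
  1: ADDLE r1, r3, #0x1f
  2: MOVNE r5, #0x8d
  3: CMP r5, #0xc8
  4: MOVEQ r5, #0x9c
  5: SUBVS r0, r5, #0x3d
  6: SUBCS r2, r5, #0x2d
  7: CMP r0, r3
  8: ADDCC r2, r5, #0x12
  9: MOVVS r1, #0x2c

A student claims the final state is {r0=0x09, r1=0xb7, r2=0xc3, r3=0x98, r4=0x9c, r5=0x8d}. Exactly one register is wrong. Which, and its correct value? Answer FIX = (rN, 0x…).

FIX = (r2, 0x9f)

0: ✓ CMP  NZCV=1000
1: ✓ ADDLE  r1←0xb7
2: ✓ MOVNE  r5←0x8d
3: ✓ CMP  NZCV=1000
4: · MOVEQ
5: · SUBVS
6: · SUBCS
7: ✓ CMP  NZCV=0000
8: ✓ ADDCC  r2←0x9f
9: · MOVVS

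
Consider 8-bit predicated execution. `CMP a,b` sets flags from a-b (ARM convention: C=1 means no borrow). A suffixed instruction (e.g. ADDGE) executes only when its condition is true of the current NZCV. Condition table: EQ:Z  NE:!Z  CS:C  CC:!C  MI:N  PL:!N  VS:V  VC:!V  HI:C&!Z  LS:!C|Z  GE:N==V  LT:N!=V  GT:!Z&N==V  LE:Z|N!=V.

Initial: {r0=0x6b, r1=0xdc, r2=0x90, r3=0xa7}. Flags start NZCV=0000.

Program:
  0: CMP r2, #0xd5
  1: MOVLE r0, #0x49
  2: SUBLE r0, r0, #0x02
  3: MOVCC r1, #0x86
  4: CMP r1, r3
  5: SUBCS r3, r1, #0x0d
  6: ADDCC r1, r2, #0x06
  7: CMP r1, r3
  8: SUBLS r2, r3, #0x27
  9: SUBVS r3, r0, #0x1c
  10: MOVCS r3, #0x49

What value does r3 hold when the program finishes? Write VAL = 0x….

[0] flags=1000 → (cmp)
[1] flags=1000 LE?T → r0=0x49
[2] flags=1000 LE?T → r0=0x47
[3] flags=1000 CC?T → r1=0x86
[4] flags=1000 → (cmp)
[5] flags=1000 CS?F → skip
[6] flags=1000 CC?T → r1=0x96
[7] flags=1000 → (cmp)
[8] flags=1000 LS?T → r2=0x80
[9] flags=1000 VS?F → skip
[10] flags=1000 CS?F → skip

VAL = 0xa7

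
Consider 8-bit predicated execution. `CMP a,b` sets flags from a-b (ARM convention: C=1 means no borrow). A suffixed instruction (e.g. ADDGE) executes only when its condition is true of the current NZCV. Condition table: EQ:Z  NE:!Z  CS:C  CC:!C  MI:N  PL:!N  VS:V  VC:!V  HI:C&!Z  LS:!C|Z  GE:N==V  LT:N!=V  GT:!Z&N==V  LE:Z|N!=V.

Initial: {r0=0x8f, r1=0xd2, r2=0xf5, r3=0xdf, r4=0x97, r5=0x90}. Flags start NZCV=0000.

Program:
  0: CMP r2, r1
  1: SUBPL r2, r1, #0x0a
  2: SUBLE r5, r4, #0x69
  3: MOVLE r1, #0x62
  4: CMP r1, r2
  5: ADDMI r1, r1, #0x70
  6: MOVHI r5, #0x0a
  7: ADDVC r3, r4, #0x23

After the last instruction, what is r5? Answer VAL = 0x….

[0] flags=0010 → (cmp)
[1] flags=0010 PL?T → r2=0xc8
[2] flags=0010 LE?F → skip
[3] flags=0010 LE?F → skip
[4] flags=0010 → (cmp)
[5] flags=0010 MI?F → skip
[6] flags=0010 HI?T → r5=0x0a
[7] flags=0010 VC?T → r3=0xba

VAL = 0x0a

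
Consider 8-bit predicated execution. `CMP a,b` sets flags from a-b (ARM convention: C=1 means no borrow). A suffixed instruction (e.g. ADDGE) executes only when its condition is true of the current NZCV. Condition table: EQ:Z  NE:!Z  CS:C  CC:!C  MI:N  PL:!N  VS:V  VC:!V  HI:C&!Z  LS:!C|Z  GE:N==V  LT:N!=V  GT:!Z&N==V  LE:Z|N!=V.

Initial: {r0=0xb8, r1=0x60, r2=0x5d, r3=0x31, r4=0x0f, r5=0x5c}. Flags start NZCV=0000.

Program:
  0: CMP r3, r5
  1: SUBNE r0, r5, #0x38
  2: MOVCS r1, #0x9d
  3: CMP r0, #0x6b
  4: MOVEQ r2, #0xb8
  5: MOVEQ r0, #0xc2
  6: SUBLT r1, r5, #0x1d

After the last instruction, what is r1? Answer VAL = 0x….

VAL = 0x3f

[0] flags=1000 → (cmp)
[1] flags=1000 NE?T → r0=0x24
[2] flags=1000 CS?F → skip
[3] flags=1000 → (cmp)
[4] flags=1000 EQ?F → skip
[5] flags=1000 EQ?F → skip
[6] flags=1000 LT?T → r1=0x3f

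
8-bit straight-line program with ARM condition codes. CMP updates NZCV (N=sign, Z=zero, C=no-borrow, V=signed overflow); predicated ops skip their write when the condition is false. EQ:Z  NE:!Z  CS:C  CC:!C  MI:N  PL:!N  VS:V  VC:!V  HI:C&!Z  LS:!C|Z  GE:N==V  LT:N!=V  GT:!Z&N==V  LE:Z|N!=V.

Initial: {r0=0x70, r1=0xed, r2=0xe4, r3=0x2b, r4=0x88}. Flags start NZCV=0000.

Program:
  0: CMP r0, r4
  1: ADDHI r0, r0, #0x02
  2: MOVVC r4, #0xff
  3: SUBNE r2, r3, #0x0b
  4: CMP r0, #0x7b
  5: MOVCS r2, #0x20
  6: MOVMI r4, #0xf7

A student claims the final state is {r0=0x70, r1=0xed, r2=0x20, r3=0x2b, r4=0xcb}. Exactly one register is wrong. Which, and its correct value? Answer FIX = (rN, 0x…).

FIX = (r4, 0xf7)

[0] flags=1001 → (cmp)
[1] flags=1001 HI?F → skip
[2] flags=1001 VC?F → skip
[3] flags=1001 NE?T → r2=0x20
[4] flags=1000 → (cmp)
[5] flags=1000 CS?F → skip
[6] flags=1000 MI?T → r4=0xf7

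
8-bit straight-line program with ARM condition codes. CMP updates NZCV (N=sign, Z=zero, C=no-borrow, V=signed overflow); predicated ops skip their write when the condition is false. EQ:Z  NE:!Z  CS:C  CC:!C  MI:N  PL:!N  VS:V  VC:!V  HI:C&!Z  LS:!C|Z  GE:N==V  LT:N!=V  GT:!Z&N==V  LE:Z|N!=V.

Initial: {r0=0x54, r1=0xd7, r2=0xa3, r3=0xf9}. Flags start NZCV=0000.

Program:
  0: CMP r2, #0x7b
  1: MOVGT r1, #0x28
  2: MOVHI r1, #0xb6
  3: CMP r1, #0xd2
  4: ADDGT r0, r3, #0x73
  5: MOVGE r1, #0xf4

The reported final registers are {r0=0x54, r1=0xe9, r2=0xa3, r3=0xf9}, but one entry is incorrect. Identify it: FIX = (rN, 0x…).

FIX = (r1, 0xb6)

0: ✓ CMP  NZCV=0011
1: · MOVGT
2: ✓ MOVHI  r1←0xb6
3: ✓ CMP  NZCV=1000
4: · ADDGT
5: · MOVGE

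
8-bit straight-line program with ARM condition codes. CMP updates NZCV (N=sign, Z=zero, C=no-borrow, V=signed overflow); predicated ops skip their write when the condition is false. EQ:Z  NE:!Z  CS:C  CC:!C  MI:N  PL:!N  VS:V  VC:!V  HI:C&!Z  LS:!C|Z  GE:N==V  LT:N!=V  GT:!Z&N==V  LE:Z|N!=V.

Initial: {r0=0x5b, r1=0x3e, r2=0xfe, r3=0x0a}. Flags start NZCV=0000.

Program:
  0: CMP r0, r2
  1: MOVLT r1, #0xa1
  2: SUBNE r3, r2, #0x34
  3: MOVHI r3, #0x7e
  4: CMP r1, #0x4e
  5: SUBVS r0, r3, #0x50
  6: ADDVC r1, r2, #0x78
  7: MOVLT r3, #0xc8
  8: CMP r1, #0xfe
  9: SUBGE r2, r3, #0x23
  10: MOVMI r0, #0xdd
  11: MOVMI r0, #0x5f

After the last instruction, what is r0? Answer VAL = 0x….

VAL = 0x5b

0: ✓ CMP  NZCV=0000
1: · MOVLT
2: ✓ SUBNE  r3←0xca
3: · MOVHI
4: ✓ CMP  NZCV=1000
5: · SUBVS
6: ✓ ADDVC  r1←0x76
7: ✓ MOVLT  r3←0xc8
8: ✓ CMP  NZCV=0000
9: ✓ SUBGE  r2←0xa5
10: · MOVMI
11: · MOVMI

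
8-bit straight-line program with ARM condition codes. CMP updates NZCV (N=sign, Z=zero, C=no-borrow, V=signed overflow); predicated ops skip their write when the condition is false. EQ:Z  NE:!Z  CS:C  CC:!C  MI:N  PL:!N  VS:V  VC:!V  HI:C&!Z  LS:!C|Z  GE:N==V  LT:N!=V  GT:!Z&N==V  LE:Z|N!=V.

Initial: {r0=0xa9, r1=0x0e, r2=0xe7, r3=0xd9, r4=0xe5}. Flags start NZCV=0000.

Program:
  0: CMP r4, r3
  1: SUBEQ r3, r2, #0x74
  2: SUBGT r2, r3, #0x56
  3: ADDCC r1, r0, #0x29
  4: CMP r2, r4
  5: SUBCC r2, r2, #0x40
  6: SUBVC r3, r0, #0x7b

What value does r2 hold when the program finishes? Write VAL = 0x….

VAL = 0x43

0: ✓ CMP  NZCV=0010
1: · SUBEQ
2: ✓ SUBGT  r2←0x83
3: · ADDCC
4: ✓ CMP  NZCV=1000
5: ✓ SUBCC  r2←0x43
6: ✓ SUBVC  r3←0x2e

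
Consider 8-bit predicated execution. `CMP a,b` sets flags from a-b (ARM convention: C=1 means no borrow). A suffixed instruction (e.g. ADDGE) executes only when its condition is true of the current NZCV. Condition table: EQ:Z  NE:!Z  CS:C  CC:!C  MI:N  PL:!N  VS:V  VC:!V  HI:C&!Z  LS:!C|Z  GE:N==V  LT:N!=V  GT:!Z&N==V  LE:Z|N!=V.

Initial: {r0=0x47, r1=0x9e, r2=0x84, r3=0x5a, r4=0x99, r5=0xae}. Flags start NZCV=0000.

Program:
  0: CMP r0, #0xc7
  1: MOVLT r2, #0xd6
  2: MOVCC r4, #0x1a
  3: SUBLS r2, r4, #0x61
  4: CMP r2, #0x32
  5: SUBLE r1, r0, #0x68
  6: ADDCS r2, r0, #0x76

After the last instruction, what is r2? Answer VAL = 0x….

[0] flags=1001 → (cmp)
[1] flags=1001 LT?F → skip
[2] flags=1001 CC?T → r4=0x1a
[3] flags=1001 LS?T → r2=0xb9
[4] flags=1010 → (cmp)
[5] flags=1010 LE?T → r1=0xdf
[6] flags=1010 CS?T → r2=0xbd

VAL = 0xbd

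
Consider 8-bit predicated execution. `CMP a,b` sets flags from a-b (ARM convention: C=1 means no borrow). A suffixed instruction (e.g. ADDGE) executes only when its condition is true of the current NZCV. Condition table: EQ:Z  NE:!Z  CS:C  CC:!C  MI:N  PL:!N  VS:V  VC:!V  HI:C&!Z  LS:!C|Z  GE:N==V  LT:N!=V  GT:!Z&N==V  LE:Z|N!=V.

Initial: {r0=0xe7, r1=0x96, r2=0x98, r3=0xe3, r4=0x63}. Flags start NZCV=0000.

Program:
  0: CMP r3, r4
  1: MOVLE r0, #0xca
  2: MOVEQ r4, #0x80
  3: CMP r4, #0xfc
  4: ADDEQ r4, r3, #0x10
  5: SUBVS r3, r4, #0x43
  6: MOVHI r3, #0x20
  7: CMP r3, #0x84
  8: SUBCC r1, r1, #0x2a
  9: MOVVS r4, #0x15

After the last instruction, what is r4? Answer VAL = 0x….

VAL = 0x63

0: ✓ CMP  NZCV=1010
1: ✓ MOVLE  r0←0xca
2: · MOVEQ
3: ✓ CMP  NZCV=0000
4: · ADDEQ
5: · SUBVS
6: · MOVHI
7: ✓ CMP  NZCV=0010
8: · SUBCC
9: · MOVVS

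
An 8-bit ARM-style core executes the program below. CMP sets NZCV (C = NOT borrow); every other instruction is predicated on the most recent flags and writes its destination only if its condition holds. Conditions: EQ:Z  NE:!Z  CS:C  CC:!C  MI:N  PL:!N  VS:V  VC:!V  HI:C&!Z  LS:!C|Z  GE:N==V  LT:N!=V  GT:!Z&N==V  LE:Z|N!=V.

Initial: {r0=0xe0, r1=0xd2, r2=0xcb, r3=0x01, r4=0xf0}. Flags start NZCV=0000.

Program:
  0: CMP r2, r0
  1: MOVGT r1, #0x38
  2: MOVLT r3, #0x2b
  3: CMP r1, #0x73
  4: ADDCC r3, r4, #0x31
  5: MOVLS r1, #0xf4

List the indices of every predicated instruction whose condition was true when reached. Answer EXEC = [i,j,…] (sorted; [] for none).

EXEC = [2]

0: ✓ CMP  NZCV=1000
1: · MOVGT
2: ✓ MOVLT  r3←0x2b
3: ✓ CMP  NZCV=0011
4: · ADDCC
5: · MOVLS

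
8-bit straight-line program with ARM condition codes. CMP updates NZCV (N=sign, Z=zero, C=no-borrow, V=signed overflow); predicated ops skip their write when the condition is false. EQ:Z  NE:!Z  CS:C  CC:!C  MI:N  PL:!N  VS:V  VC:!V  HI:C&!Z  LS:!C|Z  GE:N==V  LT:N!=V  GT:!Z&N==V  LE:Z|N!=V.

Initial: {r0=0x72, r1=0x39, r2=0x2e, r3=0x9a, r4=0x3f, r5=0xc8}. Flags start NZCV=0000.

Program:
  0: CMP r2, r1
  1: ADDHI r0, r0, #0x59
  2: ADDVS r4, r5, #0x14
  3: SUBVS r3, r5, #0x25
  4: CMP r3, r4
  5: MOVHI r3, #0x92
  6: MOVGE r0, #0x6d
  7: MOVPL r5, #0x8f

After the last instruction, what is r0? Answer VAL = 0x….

VAL = 0x72

0: ✓ CMP  NZCV=1000
1: · ADDHI
2: · ADDVS
3: · SUBVS
4: ✓ CMP  NZCV=0011
5: ✓ MOVHI  r3←0x92
6: · MOVGE
7: ✓ MOVPL  r5←0x8f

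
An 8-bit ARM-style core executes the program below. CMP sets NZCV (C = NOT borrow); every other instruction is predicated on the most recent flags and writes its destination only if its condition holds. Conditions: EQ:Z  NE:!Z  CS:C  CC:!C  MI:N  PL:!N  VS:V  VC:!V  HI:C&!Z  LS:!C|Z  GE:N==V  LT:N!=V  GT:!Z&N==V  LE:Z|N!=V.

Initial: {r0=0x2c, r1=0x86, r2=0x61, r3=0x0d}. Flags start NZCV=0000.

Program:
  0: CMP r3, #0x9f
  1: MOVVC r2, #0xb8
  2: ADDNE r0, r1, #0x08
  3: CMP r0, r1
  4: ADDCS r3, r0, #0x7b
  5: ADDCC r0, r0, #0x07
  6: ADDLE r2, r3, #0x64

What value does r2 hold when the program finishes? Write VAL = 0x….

0: ✓ CMP  NZCV=0000
1: ✓ MOVVC  r2←0xb8
2: ✓ ADDNE  r0←0x8e
3: ✓ CMP  NZCV=0010
4: ✓ ADDCS  r3←0x09
5: · ADDCC
6: · ADDLE

VAL = 0xb8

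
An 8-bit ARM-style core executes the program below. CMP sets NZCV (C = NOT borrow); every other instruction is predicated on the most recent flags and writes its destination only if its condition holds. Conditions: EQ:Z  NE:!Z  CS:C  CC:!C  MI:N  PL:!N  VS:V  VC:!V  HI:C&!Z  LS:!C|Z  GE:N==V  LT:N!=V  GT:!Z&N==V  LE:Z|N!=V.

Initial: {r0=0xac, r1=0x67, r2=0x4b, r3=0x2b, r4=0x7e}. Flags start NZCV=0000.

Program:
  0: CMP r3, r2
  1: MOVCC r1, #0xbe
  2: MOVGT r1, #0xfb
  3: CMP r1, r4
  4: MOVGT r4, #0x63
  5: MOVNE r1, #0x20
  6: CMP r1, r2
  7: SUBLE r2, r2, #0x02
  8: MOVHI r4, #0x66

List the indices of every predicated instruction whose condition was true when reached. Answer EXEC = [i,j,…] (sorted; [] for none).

[0] flags=1000 → (cmp)
[1] flags=1000 CC?T → r1=0xbe
[2] flags=1000 GT?F → skip
[3] flags=0011 → (cmp)
[4] flags=0011 GT?F → skip
[5] flags=0011 NE?T → r1=0x20
[6] flags=1000 → (cmp)
[7] flags=1000 LE?T → r2=0x49
[8] flags=1000 HI?F → skip

EXEC = [1,5,7]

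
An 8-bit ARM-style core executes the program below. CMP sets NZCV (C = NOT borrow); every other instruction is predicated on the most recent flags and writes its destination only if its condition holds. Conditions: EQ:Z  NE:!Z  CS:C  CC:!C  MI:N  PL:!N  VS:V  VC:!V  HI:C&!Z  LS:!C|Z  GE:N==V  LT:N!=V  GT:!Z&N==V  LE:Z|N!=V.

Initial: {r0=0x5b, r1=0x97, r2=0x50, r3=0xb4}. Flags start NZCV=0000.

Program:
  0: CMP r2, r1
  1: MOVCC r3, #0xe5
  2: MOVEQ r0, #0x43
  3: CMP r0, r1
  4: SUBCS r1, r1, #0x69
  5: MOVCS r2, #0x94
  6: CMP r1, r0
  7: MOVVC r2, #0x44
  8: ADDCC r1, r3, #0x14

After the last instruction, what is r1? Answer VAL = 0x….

[0] flags=1001 → (cmp)
[1] flags=1001 CC?T → r3=0xe5
[2] flags=1001 EQ?F → skip
[3] flags=1001 → (cmp)
[4] flags=1001 CS?F → skip
[5] flags=1001 CS?F → skip
[6] flags=0011 → (cmp)
[7] flags=0011 VC?F → skip
[8] flags=0011 CC?F → skip

VAL = 0x97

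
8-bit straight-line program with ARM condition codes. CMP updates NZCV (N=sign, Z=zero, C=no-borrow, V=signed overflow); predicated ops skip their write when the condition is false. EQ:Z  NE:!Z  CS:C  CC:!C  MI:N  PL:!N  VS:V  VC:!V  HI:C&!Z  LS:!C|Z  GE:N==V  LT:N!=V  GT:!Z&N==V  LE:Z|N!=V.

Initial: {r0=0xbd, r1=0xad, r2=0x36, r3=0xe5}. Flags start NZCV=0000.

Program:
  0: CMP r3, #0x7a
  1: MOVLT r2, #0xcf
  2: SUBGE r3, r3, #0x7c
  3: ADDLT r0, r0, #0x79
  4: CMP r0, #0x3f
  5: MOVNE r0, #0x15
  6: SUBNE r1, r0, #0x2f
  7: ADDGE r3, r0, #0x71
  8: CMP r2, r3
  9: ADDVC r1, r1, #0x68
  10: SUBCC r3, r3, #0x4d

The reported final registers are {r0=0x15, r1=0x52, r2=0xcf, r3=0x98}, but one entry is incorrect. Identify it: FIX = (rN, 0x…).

FIX = (r1, 0x4e)

0: ✓ CMP  NZCV=0011
1: ✓ MOVLT  r2←0xcf
2: · SUBGE
3: ✓ ADDLT  r0←0x36
4: ✓ CMP  NZCV=1000
5: ✓ MOVNE  r0←0x15
6: ✓ SUBNE  r1←0xe6
7: · ADDGE
8: ✓ CMP  NZCV=1000
9: ✓ ADDVC  r1←0x4e
10: ✓ SUBCC  r3←0x98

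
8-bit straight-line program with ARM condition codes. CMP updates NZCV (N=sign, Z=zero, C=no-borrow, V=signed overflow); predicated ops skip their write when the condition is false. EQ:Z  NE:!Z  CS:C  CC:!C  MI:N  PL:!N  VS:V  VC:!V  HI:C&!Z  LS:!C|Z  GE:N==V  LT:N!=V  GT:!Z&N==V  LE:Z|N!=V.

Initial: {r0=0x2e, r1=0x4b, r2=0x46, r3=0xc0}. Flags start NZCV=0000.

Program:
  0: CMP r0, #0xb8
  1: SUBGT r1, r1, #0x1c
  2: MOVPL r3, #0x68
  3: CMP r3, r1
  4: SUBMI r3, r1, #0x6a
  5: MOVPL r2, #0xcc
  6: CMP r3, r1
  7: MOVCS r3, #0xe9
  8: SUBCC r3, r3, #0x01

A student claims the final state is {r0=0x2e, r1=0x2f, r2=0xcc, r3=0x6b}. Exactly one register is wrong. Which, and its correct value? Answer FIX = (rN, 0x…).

FIX = (r3, 0xe9)

0: ✓ CMP  NZCV=0000
1: ✓ SUBGT  r1←0x2f
2: ✓ MOVPL  r3←0x68
3: ✓ CMP  NZCV=0010
4: · SUBMI
5: ✓ MOVPL  r2←0xcc
6: ✓ CMP  NZCV=0010
7: ✓ MOVCS  r3←0xe9
8: · SUBCC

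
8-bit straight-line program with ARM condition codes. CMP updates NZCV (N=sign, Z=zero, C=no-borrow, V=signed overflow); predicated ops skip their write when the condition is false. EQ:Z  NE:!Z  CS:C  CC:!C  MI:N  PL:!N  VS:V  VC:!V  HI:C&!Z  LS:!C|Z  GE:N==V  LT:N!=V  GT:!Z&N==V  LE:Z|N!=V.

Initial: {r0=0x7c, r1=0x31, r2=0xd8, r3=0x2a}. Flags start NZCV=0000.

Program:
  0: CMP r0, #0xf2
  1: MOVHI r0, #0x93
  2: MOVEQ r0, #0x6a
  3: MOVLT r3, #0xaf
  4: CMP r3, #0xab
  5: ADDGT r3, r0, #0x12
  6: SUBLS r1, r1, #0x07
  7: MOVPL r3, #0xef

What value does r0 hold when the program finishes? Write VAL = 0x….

0: ✓ CMP  NZCV=1001
1: · MOVHI
2: · MOVEQ
3: · MOVLT
4: ✓ CMP  NZCV=0000
5: ✓ ADDGT  r3←0x8e
6: ✓ SUBLS  r1←0x2a
7: ✓ MOVPL  r3←0xef

VAL = 0x7c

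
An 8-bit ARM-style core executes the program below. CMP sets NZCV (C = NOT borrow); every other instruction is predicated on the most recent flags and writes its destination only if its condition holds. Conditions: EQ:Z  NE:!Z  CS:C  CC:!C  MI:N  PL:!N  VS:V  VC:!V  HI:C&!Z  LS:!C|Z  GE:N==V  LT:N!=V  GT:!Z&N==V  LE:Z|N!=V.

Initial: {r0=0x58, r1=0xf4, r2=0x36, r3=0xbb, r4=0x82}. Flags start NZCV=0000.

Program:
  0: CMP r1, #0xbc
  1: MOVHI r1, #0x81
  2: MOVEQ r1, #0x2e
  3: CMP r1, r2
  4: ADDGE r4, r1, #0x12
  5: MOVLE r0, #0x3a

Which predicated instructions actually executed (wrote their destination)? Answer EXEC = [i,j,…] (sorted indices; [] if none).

0: ✓ CMP  NZCV=0010
1: ✓ MOVHI  r1←0x81
2: · MOVEQ
3: ✓ CMP  NZCV=0011
4: · ADDGE
5: ✓ MOVLE  r0←0x3a

EXEC = [1,5]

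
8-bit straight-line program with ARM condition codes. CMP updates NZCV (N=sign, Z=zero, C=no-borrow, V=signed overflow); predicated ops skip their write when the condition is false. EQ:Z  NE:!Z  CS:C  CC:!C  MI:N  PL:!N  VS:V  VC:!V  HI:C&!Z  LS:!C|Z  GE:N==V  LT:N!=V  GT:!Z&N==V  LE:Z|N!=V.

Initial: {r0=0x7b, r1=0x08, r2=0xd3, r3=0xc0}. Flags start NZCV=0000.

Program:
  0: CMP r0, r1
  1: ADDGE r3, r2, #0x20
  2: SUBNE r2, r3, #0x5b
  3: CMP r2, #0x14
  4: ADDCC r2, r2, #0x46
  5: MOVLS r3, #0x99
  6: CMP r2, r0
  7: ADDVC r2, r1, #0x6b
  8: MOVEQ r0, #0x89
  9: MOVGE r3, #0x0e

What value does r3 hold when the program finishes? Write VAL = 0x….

VAL = 0xf3

0: ✓ CMP  NZCV=0010
1: ✓ ADDGE  r3←0xf3
2: ✓ SUBNE  r2←0x98
3: ✓ CMP  NZCV=1010
4: · ADDCC
5: · MOVLS
6: ✓ CMP  NZCV=0011
7: · ADDVC
8: · MOVEQ
9: · MOVGE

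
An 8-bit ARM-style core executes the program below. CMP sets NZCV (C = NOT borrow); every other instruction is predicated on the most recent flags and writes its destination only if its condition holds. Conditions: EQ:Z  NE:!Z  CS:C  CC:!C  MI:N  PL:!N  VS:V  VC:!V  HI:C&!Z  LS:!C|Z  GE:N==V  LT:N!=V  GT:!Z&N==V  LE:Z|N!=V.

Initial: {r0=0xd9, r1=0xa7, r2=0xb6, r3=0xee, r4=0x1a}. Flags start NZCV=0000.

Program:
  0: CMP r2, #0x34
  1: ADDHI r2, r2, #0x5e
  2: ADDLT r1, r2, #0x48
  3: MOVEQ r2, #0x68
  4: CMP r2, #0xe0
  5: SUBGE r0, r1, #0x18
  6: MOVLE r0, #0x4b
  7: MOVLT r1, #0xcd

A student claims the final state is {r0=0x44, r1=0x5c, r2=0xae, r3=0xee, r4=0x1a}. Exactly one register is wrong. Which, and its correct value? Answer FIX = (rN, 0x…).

[0] flags=1010 → (cmp)
[1] flags=1010 HI?T → r2=0x14
[2] flags=1010 LT?T → r1=0x5c
[3] flags=1010 EQ?F → skip
[4] flags=0000 → (cmp)
[5] flags=0000 GE?T → r0=0x44
[6] flags=0000 LE?F → skip
[7] flags=0000 LT?F → skip

FIX = (r2, 0x14)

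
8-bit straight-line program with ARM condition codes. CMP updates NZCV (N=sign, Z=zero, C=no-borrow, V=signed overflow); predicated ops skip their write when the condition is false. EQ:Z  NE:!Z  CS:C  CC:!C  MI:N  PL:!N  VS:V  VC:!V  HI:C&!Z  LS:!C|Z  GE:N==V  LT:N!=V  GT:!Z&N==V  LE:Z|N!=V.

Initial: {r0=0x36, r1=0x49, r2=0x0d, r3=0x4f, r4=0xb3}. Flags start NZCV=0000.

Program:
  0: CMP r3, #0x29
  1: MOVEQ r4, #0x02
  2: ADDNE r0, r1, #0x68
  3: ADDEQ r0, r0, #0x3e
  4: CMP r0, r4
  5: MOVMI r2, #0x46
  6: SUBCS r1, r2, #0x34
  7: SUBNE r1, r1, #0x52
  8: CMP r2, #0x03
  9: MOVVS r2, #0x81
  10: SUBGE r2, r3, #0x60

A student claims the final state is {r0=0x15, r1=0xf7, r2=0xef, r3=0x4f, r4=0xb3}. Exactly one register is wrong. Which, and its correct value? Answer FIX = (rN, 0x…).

FIX = (r0, 0xb1)

[0] flags=0010 → (cmp)
[1] flags=0010 EQ?F → skip
[2] flags=0010 NE?T → r0=0xb1
[3] flags=0010 EQ?F → skip
[4] flags=1000 → (cmp)
[5] flags=1000 MI?T → r2=0x46
[6] flags=1000 CS?F → skip
[7] flags=1000 NE?T → r1=0xf7
[8] flags=0010 → (cmp)
[9] flags=0010 VS?F → skip
[10] flags=0010 GE?T → r2=0xef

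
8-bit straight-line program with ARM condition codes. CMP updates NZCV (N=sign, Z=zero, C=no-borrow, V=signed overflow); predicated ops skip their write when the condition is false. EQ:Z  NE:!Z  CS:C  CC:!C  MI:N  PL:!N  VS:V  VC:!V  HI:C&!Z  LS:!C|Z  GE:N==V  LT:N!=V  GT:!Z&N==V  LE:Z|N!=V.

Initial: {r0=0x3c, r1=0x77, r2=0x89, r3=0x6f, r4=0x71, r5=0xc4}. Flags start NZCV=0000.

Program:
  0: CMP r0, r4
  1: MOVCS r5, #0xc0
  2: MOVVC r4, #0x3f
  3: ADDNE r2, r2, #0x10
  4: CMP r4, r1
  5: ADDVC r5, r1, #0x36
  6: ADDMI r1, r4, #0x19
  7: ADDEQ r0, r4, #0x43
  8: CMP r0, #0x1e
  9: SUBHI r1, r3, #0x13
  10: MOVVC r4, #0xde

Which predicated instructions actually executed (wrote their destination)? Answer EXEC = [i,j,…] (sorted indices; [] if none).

0: ✓ CMP  NZCV=1000
1: · MOVCS
2: ✓ MOVVC  r4←0x3f
3: ✓ ADDNE  r2←0x99
4: ✓ CMP  NZCV=1000
5: ✓ ADDVC  r5←0xad
6: ✓ ADDMI  r1←0x58
7: · ADDEQ
8: ✓ CMP  NZCV=0010
9: ✓ SUBHI  r1←0x5c
10: ✓ MOVVC  r4←0xde

EXEC = [2,3,5,6,9,10]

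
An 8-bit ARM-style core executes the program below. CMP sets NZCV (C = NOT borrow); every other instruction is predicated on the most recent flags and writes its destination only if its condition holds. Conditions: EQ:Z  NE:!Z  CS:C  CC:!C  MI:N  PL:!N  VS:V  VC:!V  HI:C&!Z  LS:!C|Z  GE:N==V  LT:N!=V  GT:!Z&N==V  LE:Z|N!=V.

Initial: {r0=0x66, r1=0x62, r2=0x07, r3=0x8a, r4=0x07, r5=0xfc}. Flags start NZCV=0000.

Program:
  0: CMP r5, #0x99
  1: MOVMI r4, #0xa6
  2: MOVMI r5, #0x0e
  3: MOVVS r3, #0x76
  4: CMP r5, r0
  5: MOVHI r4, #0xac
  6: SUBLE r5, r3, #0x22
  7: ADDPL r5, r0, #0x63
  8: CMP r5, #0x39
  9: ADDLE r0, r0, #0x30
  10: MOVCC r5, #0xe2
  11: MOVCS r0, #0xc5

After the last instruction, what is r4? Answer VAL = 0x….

0: ✓ CMP  NZCV=0010
1: · MOVMI
2: · MOVMI
3: · MOVVS
4: ✓ CMP  NZCV=1010
5: ✓ MOVHI  r4←0xac
6: ✓ SUBLE  r5←0x68
7: · ADDPL
8: ✓ CMP  NZCV=0010
9: · ADDLE
10: · MOVCC
11: ✓ MOVCS  r0←0xc5

VAL = 0xac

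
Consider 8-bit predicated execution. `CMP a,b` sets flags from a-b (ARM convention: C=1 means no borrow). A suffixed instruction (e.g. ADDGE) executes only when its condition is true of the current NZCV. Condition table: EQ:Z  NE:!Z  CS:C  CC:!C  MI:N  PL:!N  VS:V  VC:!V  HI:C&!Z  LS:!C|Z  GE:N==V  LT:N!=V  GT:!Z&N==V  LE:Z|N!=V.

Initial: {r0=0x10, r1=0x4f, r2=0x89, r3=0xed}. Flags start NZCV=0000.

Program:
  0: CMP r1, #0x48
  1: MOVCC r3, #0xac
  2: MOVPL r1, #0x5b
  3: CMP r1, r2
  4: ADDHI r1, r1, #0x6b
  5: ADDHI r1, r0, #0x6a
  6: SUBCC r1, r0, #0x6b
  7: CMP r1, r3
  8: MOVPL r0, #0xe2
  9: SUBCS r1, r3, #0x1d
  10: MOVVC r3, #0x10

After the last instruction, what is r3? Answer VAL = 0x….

VAL = 0x10

[0] flags=0010 → (cmp)
[1] flags=0010 CC?F → skip
[2] flags=0010 PL?T → r1=0x5b
[3] flags=1001 → (cmp)
[4] flags=1001 HI?F → skip
[5] flags=1001 HI?F → skip
[6] flags=1001 CC?T → r1=0xa5
[7] flags=1000 → (cmp)
[8] flags=1000 PL?F → skip
[9] flags=1000 CS?F → skip
[10] flags=1000 VC?T → r3=0x10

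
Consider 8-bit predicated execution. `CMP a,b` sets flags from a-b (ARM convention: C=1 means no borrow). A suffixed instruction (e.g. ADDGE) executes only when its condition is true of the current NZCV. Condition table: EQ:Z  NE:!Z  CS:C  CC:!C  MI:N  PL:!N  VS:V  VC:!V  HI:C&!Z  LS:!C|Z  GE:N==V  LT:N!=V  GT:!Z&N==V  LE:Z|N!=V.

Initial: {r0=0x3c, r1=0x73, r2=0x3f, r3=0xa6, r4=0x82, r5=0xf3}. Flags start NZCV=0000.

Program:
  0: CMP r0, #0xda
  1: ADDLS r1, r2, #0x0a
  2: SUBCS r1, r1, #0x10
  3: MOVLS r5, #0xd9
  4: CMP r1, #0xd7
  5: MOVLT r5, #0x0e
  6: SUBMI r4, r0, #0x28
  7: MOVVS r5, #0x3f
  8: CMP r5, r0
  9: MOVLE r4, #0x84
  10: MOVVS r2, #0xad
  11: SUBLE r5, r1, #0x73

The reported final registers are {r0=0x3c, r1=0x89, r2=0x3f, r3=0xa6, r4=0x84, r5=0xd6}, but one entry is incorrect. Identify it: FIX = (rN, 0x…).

[0] flags=0000 → (cmp)
[1] flags=0000 LS?T → r1=0x49
[2] flags=0000 CS?F → skip
[3] flags=0000 LS?T → r5=0xd9
[4] flags=0000 → (cmp)
[5] flags=0000 LT?F → skip
[6] flags=0000 MI?F → skip
[7] flags=0000 VS?F → skip
[8] flags=1010 → (cmp)
[9] flags=1010 LE?T → r4=0x84
[10] flags=1010 VS?F → skip
[11] flags=1010 LE?T → r5=0xd6

FIX = (r1, 0x49)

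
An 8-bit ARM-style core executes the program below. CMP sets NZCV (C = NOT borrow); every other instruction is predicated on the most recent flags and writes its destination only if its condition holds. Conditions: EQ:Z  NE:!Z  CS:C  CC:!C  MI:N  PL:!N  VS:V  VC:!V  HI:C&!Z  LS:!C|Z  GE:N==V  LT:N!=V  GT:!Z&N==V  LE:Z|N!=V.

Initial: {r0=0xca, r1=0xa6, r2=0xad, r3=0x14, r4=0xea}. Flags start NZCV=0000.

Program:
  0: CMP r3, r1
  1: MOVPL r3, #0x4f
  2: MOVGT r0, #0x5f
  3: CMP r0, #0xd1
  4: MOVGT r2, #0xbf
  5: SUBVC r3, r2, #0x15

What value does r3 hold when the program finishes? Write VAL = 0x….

0: ✓ CMP  NZCV=0000
1: ✓ MOVPL  r3←0x4f
2: ✓ MOVGT  r0←0x5f
3: ✓ CMP  NZCV=1001
4: ✓ MOVGT  r2←0xbf
5: · SUBVC

VAL = 0x4f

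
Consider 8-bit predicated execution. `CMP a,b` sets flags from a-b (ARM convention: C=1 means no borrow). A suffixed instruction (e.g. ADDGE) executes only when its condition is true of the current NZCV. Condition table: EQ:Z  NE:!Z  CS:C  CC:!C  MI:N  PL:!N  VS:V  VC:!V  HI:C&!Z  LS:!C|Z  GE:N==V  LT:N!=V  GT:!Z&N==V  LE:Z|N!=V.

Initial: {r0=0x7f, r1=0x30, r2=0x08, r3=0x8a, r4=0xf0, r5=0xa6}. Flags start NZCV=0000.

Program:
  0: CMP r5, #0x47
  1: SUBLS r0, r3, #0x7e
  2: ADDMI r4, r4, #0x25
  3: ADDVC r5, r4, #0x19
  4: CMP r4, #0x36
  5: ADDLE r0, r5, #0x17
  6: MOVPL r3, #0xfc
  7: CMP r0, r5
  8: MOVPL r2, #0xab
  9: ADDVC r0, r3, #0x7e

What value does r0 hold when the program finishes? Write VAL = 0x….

0: ✓ CMP  NZCV=0011
1: · SUBLS
2: · ADDMI
3: · ADDVC
4: ✓ CMP  NZCV=1010
5: ✓ ADDLE  r0←0xbd
6: · MOVPL
7: ✓ CMP  NZCV=0010
8: ✓ MOVPL  r2←0xab
9: ✓ ADDVC  r0←0x08

VAL = 0x08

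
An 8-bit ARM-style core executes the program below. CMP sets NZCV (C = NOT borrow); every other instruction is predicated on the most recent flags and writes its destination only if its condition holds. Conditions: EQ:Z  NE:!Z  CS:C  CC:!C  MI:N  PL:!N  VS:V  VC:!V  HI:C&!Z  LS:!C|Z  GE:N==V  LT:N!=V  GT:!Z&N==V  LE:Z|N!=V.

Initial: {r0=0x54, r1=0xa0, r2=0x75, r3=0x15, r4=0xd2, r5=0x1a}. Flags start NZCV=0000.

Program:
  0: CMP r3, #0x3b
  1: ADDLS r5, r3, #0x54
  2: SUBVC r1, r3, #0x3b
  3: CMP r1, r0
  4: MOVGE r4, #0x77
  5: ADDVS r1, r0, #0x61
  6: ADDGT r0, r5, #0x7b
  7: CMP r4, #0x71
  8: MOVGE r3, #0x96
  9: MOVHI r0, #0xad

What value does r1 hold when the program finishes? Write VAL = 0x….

VAL = 0xda

[0] flags=1000 → (cmp)
[1] flags=1000 LS?T → r5=0x69
[2] flags=1000 VC?T → r1=0xda
[3] flags=1010 → (cmp)
[4] flags=1010 GE?F → skip
[5] flags=1010 VS?F → skip
[6] flags=1010 GT?F → skip
[7] flags=0011 → (cmp)
[8] flags=0011 GE?F → skip
[9] flags=0011 HI?T → r0=0xad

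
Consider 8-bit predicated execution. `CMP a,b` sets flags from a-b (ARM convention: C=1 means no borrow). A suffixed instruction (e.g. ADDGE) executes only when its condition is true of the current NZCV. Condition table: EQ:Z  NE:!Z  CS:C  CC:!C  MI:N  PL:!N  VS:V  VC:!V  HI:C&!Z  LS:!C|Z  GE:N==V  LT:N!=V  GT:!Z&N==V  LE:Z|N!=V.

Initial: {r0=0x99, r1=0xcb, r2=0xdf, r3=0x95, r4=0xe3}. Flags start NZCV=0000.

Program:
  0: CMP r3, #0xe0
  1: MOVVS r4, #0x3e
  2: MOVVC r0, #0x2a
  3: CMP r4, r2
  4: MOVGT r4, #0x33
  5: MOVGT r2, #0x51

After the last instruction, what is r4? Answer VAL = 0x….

[0] flags=1000 → (cmp)
[1] flags=1000 VS?F → skip
[2] flags=1000 VC?T → r0=0x2a
[3] flags=0010 → (cmp)
[4] flags=0010 GT?T → r4=0x33
[5] flags=0010 GT?T → r2=0x51

VAL = 0x33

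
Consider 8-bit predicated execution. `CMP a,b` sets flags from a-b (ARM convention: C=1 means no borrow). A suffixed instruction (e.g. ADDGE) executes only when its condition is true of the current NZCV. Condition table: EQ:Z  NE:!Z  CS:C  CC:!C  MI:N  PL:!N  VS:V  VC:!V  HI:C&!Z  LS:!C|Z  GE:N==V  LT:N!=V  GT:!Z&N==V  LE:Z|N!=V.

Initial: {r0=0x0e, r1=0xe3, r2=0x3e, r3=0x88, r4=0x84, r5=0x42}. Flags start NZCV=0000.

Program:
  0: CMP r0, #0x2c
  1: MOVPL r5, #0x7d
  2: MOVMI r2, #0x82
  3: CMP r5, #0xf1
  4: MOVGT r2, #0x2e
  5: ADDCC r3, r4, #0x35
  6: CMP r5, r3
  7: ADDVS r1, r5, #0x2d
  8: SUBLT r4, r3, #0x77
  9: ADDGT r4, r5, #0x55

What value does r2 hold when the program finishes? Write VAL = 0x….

0: ✓ CMP  NZCV=1000
1: · MOVPL
2: ✓ MOVMI  r2←0x82
3: ✓ CMP  NZCV=0000
4: ✓ MOVGT  r2←0x2e
5: ✓ ADDCC  r3←0xb9
6: ✓ CMP  NZCV=1001
7: ✓ ADDVS  r1←0x6f
8: · SUBLT
9: ✓ ADDGT  r4←0x97

VAL = 0x2e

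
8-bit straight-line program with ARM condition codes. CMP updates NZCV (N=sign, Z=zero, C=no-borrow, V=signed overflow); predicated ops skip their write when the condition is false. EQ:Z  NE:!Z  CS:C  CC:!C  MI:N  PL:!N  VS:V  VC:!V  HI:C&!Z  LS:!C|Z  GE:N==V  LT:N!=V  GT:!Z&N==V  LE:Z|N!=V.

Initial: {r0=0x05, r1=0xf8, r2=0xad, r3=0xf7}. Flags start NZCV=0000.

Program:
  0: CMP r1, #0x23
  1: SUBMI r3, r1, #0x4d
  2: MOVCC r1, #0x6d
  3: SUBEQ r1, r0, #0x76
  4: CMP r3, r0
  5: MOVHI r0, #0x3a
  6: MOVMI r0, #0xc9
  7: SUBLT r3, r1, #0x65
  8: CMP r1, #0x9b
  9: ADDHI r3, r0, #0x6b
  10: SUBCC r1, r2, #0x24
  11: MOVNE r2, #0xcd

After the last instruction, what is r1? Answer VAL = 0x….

VAL = 0xf8

[0] flags=1010 → (cmp)
[1] flags=1010 MI?T → r3=0xab
[2] flags=1010 CC?F → skip
[3] flags=1010 EQ?F → skip
[4] flags=1010 → (cmp)
[5] flags=1010 HI?T → r0=0x3a
[6] flags=1010 MI?T → r0=0xc9
[7] flags=1010 LT?T → r3=0x93
[8] flags=0010 → (cmp)
[9] flags=0010 HI?T → r3=0x34
[10] flags=0010 CC?F → skip
[11] flags=0010 NE?T → r2=0xcd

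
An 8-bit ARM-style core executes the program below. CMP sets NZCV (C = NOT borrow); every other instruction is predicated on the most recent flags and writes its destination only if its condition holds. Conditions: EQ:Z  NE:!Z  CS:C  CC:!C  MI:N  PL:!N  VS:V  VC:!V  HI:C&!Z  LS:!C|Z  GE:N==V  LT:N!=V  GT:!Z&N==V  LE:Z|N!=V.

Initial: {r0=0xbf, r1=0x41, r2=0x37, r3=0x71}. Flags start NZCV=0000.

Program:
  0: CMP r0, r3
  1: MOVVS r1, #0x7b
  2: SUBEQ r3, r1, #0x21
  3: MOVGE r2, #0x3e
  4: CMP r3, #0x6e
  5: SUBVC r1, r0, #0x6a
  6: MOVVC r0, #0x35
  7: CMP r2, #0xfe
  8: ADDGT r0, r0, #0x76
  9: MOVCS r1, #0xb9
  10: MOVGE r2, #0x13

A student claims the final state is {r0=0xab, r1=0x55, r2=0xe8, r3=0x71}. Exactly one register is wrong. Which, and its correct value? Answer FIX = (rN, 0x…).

FIX = (r2, 0x13)

[0] flags=0011 → (cmp)
[1] flags=0011 VS?T → r1=0x7b
[2] flags=0011 EQ?F → skip
[3] flags=0011 GE?F → skip
[4] flags=0010 → (cmp)
[5] flags=0010 VC?T → r1=0x55
[6] flags=0010 VC?T → r0=0x35
[7] flags=0000 → (cmp)
[8] flags=0000 GT?T → r0=0xab
[9] flags=0000 CS?F → skip
[10] flags=0000 GE?T → r2=0x13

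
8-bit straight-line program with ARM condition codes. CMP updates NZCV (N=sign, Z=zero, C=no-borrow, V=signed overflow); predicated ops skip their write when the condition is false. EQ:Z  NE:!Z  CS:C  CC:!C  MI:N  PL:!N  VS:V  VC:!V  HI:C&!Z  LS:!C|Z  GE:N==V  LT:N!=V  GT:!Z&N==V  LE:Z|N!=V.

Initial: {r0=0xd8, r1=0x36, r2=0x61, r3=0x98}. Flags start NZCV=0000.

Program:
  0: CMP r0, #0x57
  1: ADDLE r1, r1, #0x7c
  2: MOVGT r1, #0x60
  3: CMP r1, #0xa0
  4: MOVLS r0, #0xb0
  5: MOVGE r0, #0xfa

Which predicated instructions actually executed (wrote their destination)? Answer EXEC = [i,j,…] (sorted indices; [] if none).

0: ✓ CMP  NZCV=1010
1: ✓ ADDLE  r1←0xb2
2: · MOVGT
3: ✓ CMP  NZCV=0010
4: · MOVLS
5: ✓ MOVGE  r0←0xfa

EXEC = [1,5]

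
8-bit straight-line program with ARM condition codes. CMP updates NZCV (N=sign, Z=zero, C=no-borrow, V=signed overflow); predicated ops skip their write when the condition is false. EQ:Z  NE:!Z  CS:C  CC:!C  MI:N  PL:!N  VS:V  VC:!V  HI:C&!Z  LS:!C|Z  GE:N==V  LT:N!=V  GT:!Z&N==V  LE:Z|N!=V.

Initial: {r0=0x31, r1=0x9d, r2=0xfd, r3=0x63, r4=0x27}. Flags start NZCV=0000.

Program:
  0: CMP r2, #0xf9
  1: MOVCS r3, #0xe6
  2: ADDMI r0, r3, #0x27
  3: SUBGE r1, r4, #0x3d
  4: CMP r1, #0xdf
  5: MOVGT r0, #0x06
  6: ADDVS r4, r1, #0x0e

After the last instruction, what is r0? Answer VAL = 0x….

[0] flags=0010 → (cmp)
[1] flags=0010 CS?T → r3=0xe6
[2] flags=0010 MI?F → skip
[3] flags=0010 GE?T → r1=0xea
[4] flags=0010 → (cmp)
[5] flags=0010 GT?T → r0=0x06
[6] flags=0010 VS?F → skip

VAL = 0x06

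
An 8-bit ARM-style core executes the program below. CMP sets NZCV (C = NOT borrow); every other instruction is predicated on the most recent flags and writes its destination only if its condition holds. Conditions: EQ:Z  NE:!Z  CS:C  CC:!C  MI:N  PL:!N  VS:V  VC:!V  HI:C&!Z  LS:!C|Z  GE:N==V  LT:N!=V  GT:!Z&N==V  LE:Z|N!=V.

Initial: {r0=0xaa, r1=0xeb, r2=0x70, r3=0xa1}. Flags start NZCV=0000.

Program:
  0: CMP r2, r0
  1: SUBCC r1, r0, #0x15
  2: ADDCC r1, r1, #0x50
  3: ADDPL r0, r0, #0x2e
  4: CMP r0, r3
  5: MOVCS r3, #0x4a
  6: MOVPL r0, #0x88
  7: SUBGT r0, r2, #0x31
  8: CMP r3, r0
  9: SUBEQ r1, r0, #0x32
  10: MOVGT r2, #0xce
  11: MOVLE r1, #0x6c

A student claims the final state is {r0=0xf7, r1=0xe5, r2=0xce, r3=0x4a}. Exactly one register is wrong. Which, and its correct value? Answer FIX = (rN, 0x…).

0: ✓ CMP  NZCV=1001
1: ✓ SUBCC  r1←0x95
2: ✓ ADDCC  r1←0xe5
3: · ADDPL
4: ✓ CMP  NZCV=0010
5: ✓ MOVCS  r3←0x4a
6: ✓ MOVPL  r0←0x88
7: ✓ SUBGT  r0←0x3f
8: ✓ CMP  NZCV=0010
9: · SUBEQ
10: ✓ MOVGT  r2←0xce
11: · MOVLE

FIX = (r0, 0x3f)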